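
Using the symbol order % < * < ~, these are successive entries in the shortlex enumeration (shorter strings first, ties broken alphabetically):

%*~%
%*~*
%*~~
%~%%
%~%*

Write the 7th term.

Stepping forward 2 times from %~%*: %~%* → %~%~, then the target.

%~*%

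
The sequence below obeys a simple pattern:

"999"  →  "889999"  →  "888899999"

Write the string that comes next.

888888999999

Every step adds 88 to the front and 9 to the end of the previous string.
One more step from 888899999 gives the answer.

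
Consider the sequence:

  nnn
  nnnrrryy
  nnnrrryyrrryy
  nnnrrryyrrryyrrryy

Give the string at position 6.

nnnrrryyrrryyrrryyrrryyrrryy

Each term is the previous one with rrryy appended.
From nnnrrryyrrryyrrryy, 2 further steps: nnnrrryyrrryyrrryy → nnnrrryyrrryyrrryyrrryy → (answer).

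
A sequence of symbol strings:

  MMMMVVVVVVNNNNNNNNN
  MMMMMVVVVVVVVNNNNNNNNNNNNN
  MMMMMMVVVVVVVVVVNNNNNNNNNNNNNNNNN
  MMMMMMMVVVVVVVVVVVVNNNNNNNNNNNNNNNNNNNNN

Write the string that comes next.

Term n consists of n+2 M's, followed by 2n+2 V's, followed by 4n+1 N's, where the shown terms are n = 2, 3, 4, 5.
For the next term, n = 6, so the run lengths are 8, 14, 25.

MMMMMMMMVVVVVVVVVVVVVVNNNNNNNNNNNNNNNNNNNNNNNNN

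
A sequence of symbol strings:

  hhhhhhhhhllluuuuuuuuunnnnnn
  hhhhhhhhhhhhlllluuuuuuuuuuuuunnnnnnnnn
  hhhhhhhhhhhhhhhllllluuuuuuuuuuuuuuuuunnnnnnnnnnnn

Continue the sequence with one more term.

The n-th term is 3n+3 h's then n+1 l's then 4n+1 u's then 3n n's, where the shown terms are n = 2, 3, 4.
For the next term, n = 5, so the run lengths are 18, 6, 21, 15.

hhhhhhhhhhhhhhhhhhlllllluuuuuuuuuuuuuuuuuuuuunnnnnnnnnnnnnnn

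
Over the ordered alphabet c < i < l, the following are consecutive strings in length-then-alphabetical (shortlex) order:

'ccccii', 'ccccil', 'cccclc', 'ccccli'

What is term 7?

Advancing 3 positions from ccccli through ccccli → ccccll → cccicc reaches term 7.

cccici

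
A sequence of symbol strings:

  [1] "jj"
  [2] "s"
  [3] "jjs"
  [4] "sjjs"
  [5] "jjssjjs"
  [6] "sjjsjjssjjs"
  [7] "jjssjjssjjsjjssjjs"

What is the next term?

sjjsjjssjjsjjssjjssjjsjjssjjs

Each term (from the third on) is the two preceding terms concatenated in order: term 3 = jj·s = jjs.
Continuing: sjjsjjssjjs · jjssjjssjjsjjssjjs gives term 8.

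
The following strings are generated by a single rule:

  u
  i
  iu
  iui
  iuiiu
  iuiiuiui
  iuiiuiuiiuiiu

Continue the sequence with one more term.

iuiiuiuiiuiiuiuiiuiui

This is a Fibonacci-style word recurrence s(k) = s(k−1)·s(k−2): e.g. i·u = iu.
The next term joins iuiiuiuiiuiiu and iuiiuiui.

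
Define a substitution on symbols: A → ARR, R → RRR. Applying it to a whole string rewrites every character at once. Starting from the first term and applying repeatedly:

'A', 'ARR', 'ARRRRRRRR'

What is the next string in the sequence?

ARRRRRRRRRRRRRRRRRRRRRRRRRR

Rewriting each symbol of ARRRRRRRR: A→ARR, R→RRR, R→RRR, R→RRR, R→RRR, R→RRR, R→RRR, R→RRR, R→RRR, which concatenates to ARR RRR RRR RRR RRR RRR RRR RRR RRR.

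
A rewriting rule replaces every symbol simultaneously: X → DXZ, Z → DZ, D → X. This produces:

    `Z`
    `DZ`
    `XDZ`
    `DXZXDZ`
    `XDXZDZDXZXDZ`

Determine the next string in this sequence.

DXZXDXZDZXDZXDXZDZDXZXDZ

Expanding XDXZDZDXZXDZ: X→DXZ, D→X, X→DXZ, Z→DZ, D→X, Z→DZ, D→X, X→DXZ, Z→DZ, X→DXZ, D→X, Z→DZ. Concatenated: DXZ X DXZ DZ X DZ X DXZ DZ DXZ X DZ.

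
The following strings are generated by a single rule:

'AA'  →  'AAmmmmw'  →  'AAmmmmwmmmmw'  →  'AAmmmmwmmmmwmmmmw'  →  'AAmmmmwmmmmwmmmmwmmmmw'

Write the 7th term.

AAmmmmwmmmmwmmmmwmmmmwmmmmwmmmmw

The strings grow by a fixed suffix mmmmw each time.
From AAmmmmwmmmmwmmmmwmmmmw, 2 further steps: AAmmmmwmmmmwmmmmwmmmmw → AAmmmmwmmmmwmmmmwmmmmwmmmmw → (answer).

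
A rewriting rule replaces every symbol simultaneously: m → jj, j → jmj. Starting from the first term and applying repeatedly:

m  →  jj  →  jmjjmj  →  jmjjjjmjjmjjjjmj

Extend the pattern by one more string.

jmjjjjmjjmjjmjjmjjjjmjjmjjjjmjjmjjmjjmjjjjmj

Replace each of the 16 characters of jmjjjjmjjmjjjjmj in place — jmj jj jmj jmj jmj jmj jj jmj jmj jj jmj jmj jmj jmj jj jmj — and concatenate.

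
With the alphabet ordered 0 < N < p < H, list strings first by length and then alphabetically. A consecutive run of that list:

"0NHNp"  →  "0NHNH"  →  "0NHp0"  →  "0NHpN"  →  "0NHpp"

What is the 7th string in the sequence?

0NHH0

Advancing 2 positions from 0NHpp through 0NHpp → 0NHpH reaches term 7.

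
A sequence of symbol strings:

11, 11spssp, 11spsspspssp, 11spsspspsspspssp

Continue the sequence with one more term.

The strings grow by a fixed suffix spssp each time.
Applying this once more to 11spsspspsspspssp:

11spsspspsspspsspspssp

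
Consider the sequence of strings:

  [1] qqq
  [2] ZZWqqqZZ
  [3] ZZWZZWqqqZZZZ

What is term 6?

ZZWZZWZZWZZWZZWqqqZZZZZZZZZZ

s(k+1) = ZZW·s(k)·ZZ, so each term gains ZZW as a prefix and ZZ as a suffix.
From ZZWZZWqqqZZZZ, 3 further steps: ZZWZZWqqqZZZZ → ZZWZZWZZWqqqZZZZZZ → ZZWZZWZZWZZWqqqZZZZZZZZ → (answer).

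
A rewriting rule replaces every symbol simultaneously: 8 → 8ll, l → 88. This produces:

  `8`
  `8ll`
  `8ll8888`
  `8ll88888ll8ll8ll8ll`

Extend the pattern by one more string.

Replace each of the 19 characters of 8ll88888ll8ll8ll8ll in place — 8ll 88 88 8ll 8ll 8ll 8ll 8ll 88 88 8ll 88 88 8ll 88 88 8ll 88 88 — and concatenate.

8ll88888ll8ll8ll8ll8ll88888ll88888ll88888ll8888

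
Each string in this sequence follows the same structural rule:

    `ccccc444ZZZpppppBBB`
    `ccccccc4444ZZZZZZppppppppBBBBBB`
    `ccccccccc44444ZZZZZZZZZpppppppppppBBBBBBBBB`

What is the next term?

Reading off run lengths: c runs 5, 7, 9; 4 runs 3, 4, 5; Z runs 3, 6, 9; p runs 5, 8, 11; B runs 3, 6, 9 — each is linear in n (n = 1, 2, …).
For the next term, n = 4, so the run lengths are 11, 6, 12, 14, 12.

ccccccccccc444444ZZZZZZZZZZZZppppppppppppppBBBBBBBBBBBB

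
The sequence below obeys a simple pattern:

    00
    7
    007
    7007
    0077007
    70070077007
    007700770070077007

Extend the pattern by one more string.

This is a Fibonacci-style word recurrence s(k) = s(k−2)·s(k−1): e.g. 00·7 = 007.
So term 8 is 70070077007·007700770070077007.

70070077007007700770070077007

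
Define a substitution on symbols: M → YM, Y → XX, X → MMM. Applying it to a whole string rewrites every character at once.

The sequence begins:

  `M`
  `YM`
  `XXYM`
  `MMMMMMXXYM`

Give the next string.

YMYMYMYMYMYMMMMMMMXXYM

Apply φ to MMMMMMXXYM symbol by symbol: M→YM, M→YM, M→YM, M→YM, M→YM, M→YM, X→MMM, X→MMM, Y→XX, M→YM; joined: YM YM YM YM YM YM MMM MMM XX YM.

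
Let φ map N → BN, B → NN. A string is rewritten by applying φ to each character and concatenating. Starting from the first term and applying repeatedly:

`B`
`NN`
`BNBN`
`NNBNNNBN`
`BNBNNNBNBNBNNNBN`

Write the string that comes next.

Rewriting the 16 symbols of BNBNNNBNBNBNNNBN one by one yields NN BN NN BN BN BN NN BN NN BN NN BN BN BN NN BN; concatenated:

NNBNNNBNBNBNNNBNNNBNNNBNBNBNNNBN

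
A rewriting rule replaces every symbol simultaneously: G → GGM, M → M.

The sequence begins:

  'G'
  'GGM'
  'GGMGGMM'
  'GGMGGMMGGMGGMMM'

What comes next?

GGMGGMMGGMGGMMMGGMGGMMGGMGGMMMM

Replace each of the 15 characters of GGMGGMMGGMGGMMM in place — GGM GGM M GGM GGM M M GGM GGM M GGM GGM M M M — and concatenate.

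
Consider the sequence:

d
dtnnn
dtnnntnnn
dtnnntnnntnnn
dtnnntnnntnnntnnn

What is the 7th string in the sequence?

The strings grow by a fixed suffix tnnn each time.
From dtnnntnnntnnntnnn, 2 further steps: dtnnntnnntnnntnnn → dtnnntnnntnnntnnntnnn → (answer).

dtnnntnnntnnntnnntnnntnnn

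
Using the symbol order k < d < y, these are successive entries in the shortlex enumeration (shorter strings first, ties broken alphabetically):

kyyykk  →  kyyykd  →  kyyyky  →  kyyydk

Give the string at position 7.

Advancing 3 positions from kyyydk through kyyydk → kyyydd → kyyydy reaches term 7.

kyyyyk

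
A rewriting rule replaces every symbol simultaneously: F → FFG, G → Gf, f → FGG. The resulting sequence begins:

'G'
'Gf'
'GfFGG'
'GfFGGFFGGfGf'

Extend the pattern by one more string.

GfFGGFFGGfGfFFGFFGGfGfFGGGfFGG

Expanding GfFGGFFGGfGf: G→Gf, f→FGG, F→FFG, G→Gf, G→Gf, F→FFG, F→FFG, G→Gf, G→Gf, f→FGG, G→Gf, f→FGG. Concatenated: Gf FGG FFG Gf Gf FFG FFG Gf Gf FGG Gf FGG.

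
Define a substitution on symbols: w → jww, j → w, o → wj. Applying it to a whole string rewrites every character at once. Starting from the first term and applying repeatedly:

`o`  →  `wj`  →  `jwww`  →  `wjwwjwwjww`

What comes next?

Expanding wjwwjwwjww: w→jww, j→w, w→jww, w→jww, j→w, w→jww, w→jww, j→w, w→jww, w→jww. Concatenated: jww w jww jww w jww jww w jww jww.

jwwwjwwjwwwjwwjwwwjwwjww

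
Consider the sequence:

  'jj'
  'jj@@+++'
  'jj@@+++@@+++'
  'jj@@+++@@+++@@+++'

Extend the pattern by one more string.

Each term is the previous one with @@+++ appended.
Applying this once more to jj@@+++@@+++@@+++:

jj@@+++@@+++@@+++@@+++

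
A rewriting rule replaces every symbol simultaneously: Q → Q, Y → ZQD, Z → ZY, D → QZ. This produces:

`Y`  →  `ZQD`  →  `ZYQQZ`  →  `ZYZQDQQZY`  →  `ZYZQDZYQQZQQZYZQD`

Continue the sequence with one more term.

Replace each of the 17 characters of ZYZQDZYQQZQQZYZQD in place — ZY ZQD ZY Q QZ ZY ZQD Q Q ZY Q Q ZY ZQD ZY Q QZ — and concatenate.

ZYZQDZYQQZZYZQDQQZYQQZYZQDZYQQZ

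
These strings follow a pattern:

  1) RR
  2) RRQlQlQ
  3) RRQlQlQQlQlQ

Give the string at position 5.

Each term is the previous one with QlQlQ appended.
From RRQlQlQQlQlQ, 2 further steps: RRQlQlQQlQlQ → RRQlQlQQlQlQQlQlQ → (answer).

RRQlQlQQlQlQQlQlQQlQlQ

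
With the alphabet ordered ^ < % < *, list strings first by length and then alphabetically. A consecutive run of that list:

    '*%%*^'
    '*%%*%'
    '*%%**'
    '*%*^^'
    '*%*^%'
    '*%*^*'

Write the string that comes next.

The successor of *%*^* increments the rightmost position that isn't already * and resets every position after it to ^.

*%*%^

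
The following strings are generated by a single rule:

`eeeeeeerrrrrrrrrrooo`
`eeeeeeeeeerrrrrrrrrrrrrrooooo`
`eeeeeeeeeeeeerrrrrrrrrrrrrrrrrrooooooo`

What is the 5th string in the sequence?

The n-th term is 3n+1 e's then 4n+2 r's then 2n-1 o's, where the shown terms are n = 2, 3, 4.
Setting n = 6 gives 19, 26, 11 characters in each block.

eeeeeeeeeeeeeeeeeeerrrrrrrrrrrrrrrrrrrrrrrrrrooooooooooo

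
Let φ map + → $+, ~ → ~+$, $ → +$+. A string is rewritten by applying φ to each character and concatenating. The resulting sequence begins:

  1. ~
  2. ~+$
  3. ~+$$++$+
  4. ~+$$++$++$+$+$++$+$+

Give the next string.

Applying the rule to each of the 20 symbols of ~+$$++$++$+$+$++$+$+ gives the pieces ~+$ $+ +$+ +$+ $+ $+ +$+ $+ $+ +$+ $+ +$+ $+ +$+ $+ $+ +$+ $+ +$+ $+, which concatenate to the answer.

~+$$++$++$+$+$++$+$+$++$+$++$+$++$+$+$++$+$++$+$+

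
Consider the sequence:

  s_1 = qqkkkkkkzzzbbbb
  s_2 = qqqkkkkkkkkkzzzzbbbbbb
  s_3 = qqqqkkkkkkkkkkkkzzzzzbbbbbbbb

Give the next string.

qqqqqkkkkkkkkkkkkkkkzzzzzzbbbbbbbbbb

Reading off run lengths: q runs 2, 3, 4; k runs 6, 9, 12; z runs 3, 4, 5; b runs 4, 6, 8 — each is linear in n, where the shown terms are n = 2, 3, 4.
For the next term, n = 5, so the run lengths are 5, 15, 6, 10.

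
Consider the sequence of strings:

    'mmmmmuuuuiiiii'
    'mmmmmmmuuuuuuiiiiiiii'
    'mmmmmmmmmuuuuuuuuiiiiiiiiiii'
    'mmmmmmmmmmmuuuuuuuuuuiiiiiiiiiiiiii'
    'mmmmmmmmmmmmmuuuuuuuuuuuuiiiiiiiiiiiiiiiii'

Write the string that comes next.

mmmmmmmmmmmmmmmuuuuuuuuuuuuuuiiiiiiiiiiiiiiiiiiii

The n-th term is 2n+1 m's then 2n u's then 3n-1 i's, where the shown terms are n = 2, 3, 4, 5, 6.
For the next term, n = 7, so the run lengths are 15, 14, 20.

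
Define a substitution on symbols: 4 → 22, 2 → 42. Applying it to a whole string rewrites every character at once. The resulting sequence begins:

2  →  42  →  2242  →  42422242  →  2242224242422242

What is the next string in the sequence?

Applying the rule to each of the 16 symbols of 2242224242422242 gives the pieces 42 42 22 42 42 42 22 42 22 42 22 42 42 42 22 42, which concatenate to the answer.

42422242424222422242224242422242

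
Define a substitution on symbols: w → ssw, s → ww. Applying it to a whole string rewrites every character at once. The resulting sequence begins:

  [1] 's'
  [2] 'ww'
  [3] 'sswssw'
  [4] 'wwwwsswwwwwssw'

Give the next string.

sswsswsswsswwwwwsswsswsswsswsswwwwwssw

Applying the rule to each of the 14 symbols of wwwwsswwwwwssw gives the pieces ssw ssw ssw ssw ww ww ssw ssw ssw ssw ssw ww ww ssw, which concatenate to the answer.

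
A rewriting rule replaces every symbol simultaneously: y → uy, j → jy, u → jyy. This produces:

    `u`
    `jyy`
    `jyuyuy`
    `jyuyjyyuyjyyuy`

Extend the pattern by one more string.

φ(jyuyjyyuyjyyuy) expands symbol-by-symbol to jy uy jyy uy jy uy uy jyy uy jy uy uy jyy uy; joining the 14 pieces gives the next term.

jyuyjyyuyjyuyuyjyyuyjyuyuyjyyuy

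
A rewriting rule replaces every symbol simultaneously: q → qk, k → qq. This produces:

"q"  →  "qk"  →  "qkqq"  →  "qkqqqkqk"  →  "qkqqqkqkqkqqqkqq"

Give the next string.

qkqqqkqkqkqqqkqqqkqqqkqkqkqqqkqk

Applying the rule to each of the 16 symbols of qkqqqkqkqkqqqkqq gives the pieces qk qq qk qk qk qq qk qq qk qq qk qk qk qq qk qk, which concatenate to the answer.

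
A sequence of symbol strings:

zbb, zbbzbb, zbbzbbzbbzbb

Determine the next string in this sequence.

zbbzbbzbbzbbzbbzbbzbbzbb

Every step duplicates the string.
One more doubling of zbbzbbzbbzbb gives the answer.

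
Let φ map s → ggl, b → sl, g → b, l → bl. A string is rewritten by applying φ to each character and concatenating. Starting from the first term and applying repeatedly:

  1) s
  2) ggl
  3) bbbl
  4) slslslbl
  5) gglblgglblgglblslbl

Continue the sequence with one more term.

Applying the rule to each of the 19 symbols of gglblgglblgglblslbl gives the pieces b b bl sl bl b b bl sl bl b b bl sl bl ggl bl sl bl, which concatenate to the answer.

bbblslblbbblslblbbblslblgglblslbl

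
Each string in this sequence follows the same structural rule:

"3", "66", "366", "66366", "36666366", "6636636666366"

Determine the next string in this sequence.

Each term (from the third on) is the two preceding terms concatenated in order: term 3 = 3·66 = 366.
So term 7 is 36666366·6636636666366.

366663666636636666366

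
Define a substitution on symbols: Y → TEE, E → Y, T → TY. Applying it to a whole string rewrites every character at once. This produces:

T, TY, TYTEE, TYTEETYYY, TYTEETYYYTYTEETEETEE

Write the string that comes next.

Rewriting the 20 symbols of TYTEETYYYTYTEETEETEE one by one yields TY TEE TY Y Y TY TEE TEE TEE TY TEE TY Y Y TY Y Y TY Y Y; concatenated:

TYTEETYYYTYTEETEETEETYTEETYYYTYYYTYYY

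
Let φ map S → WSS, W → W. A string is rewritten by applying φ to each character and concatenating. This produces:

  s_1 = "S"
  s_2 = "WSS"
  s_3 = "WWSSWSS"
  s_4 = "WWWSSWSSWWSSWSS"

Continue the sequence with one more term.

WWWWSSWSSWWSSWSSWWWSSWSSWWSSWSS

φ(WWWSSWSSWWSSWSS) expands symbol-by-symbol to W W W WSS WSS W WSS WSS W W WSS WSS W WSS WSS; joining the 15 pieces gives the next term.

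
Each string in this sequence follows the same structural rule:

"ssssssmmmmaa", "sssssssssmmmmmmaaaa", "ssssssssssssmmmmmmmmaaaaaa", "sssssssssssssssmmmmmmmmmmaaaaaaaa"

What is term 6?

Reading off run lengths: s runs 6, 9, 12, 15; m runs 4, 6, 8, 10; a runs 2, 4, 6, 8 — each is linear in n (n = 1, 2, …).
For term 6, n = 6, so the run lengths are 21, 14, 12.

sssssssssssssssssssssmmmmmmmmmmmmmmaaaaaaaaaaaa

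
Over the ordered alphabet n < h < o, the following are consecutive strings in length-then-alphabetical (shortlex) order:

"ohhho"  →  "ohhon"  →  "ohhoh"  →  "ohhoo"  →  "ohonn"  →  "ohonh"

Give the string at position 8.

ohohn

Advancing 2 positions from ohonh through ohonh → ohono reaches term 8.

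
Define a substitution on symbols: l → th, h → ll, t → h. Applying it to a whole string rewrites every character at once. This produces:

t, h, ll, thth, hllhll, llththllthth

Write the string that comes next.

ththhllhllththhllhll

Apply φ to llththllthth symbol by symbol: l→th, l→th, t→h, h→ll, t→h, h→ll, l→th, l→th, t→h, h→ll, t→h, h→ll; joined: th th h ll h ll th th h ll h ll.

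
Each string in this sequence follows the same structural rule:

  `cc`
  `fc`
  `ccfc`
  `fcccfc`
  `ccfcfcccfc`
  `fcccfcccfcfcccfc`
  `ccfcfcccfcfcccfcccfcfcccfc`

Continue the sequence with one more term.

fcccfcccfcfcccfcccfcfcccfcfcccfcccfcfcccfc

This is a Fibonacci-style word recurrence s(k) = s(k−2)·s(k−1): e.g. cc·fc = ccfc.
So term 8 is fcccfcccfcfcccfc·ccfcfcccfcfcccfcccfcfcccfc.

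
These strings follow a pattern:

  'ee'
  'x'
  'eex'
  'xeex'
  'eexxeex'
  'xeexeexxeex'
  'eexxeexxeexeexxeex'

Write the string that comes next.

xeexeexxeexeexxeexxeexeexxeex

Each term (from the third on) is the two preceding terms concatenated in order: term 3 = ee·x = eex.
So term 8 is xeexeexxeex·eexxeexxeexeexxeex.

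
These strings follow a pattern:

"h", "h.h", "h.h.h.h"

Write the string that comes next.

s(k+1) = s(k)·.·s(k) — each term doubles the last with '.' between the halves.
So the next term is two copies of h.h.h.h with '.' between the halves.

h.h.h.h.h.h.h.h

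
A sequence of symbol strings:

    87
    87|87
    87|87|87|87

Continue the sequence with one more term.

s(k+1) = s(k)·|·s(k) — each term doubles the last with '|' between the halves.
One more doubling of 87|87|87|87 gives the answer.

87|87|87|87|87|87|87|87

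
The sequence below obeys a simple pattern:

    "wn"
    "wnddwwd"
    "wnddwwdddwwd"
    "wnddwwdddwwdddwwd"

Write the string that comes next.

wnddwwdddwwdddwwdddwwd

Every step adds ddwwd to the end: s(k+1) = s(k)·ddwwd.
So the next term is wnddwwdddwwdddwwd·ddwwd.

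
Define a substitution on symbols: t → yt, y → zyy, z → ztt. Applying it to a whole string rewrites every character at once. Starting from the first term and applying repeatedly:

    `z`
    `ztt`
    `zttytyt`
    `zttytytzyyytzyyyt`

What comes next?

Rewriting the 17 symbols of zttytytzyyytzyyyt one by one yields ztt yt yt zyy yt zyy yt ztt zyy zyy zyy yt ztt zyy zyy zyy yt; concatenated:

zttytytzyyytzyyytzttzyyzyyzyyytzttzyyzyyzyyyt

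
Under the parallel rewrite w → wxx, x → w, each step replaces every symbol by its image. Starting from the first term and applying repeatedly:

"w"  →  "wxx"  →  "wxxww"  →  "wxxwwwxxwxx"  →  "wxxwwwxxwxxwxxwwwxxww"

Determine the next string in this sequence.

φ(wxxwwwxxwxxwxxwwwxxww) expands symbol-by-symbol to wxx w w wxx wxx wxx w w wxx w w wxx w w wxx wxx wxx w w wxx wxx; joining the 21 pieces gives the next term.

wxxwwwxxwxxwxxwwwxxwwwxxwwwxxwxxwxxwwwxxwxx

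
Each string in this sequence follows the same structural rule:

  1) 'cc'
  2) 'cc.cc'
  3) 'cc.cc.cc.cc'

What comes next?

Every step duplicates the string with '.' between the halves.
Doubling cc.cc.cc.cc with '.' between the halves:

cc.cc.cc.cc.cc.cc.cc.cc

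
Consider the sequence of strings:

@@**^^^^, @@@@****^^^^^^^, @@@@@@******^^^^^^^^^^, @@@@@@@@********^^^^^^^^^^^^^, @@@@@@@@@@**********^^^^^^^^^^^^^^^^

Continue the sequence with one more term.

@@@@@@@@@@@@************^^^^^^^^^^^^^^^^^^^

Term n consists of 2n-2 @'s, followed by 2n-2 *'s, followed by 3n-2 ^'s, where the shown terms are n = 2, 3, 4, 5, 6.
At n = 7 the blocks have lengths 12, 12, 19.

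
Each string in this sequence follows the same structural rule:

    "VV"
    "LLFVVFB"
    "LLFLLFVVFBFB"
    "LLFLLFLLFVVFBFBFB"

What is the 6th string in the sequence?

Each term wraps the previous one in LLF on the left and FB on the right.
From LLFLLFLLFVVFBFBFB, 2 further steps: LLFLLFLLFVVFBFBFB → LLFLLFLLFLLFVVFBFBFBFB → (answer).

LLFLLFLLFLLFLLFVVFBFBFBFBFB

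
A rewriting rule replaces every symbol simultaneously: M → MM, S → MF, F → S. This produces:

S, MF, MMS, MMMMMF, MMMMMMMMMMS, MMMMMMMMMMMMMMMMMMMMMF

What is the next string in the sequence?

MMMMMMMMMMMMMMMMMMMMMMMMMMMMMMMMMMMMMMMMMMS

φ(MMMMMMMMMMMMMMMMMMMMMF) expands symbol-by-symbol to MM MM MM MM MM MM MM MM MM MM MM MM MM MM MM MM MM MM MM MM MM S; joining the 22 pieces gives the next term.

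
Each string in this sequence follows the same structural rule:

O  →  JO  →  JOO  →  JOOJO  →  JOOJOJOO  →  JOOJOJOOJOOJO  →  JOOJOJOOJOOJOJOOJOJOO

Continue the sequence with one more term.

JOOJOJOOJOOJOJOOJOJOOJOOJOJOOJOOJO

Each term (from the third on) is the previous term followed by the one before it: term 3 = JO·O = JOO.
So term 8 is JOOJOJOOJOOJOJOOJOJOO·JOOJOJOOJOOJO.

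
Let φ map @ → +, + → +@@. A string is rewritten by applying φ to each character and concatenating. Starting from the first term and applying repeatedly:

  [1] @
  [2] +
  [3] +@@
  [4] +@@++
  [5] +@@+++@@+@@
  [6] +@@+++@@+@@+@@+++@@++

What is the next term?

Rewriting the 21 symbols of +@@+++@@+@@+@@+++@@++ one by one yields +@@ + + +@@ +@@ +@@ + + +@@ + + +@@ + + +@@ +@@ +@@ + + +@@ +@@; concatenated:

+@@+++@@+@@+@@+++@@+++@@+++@@+@@+@@+++@@+@@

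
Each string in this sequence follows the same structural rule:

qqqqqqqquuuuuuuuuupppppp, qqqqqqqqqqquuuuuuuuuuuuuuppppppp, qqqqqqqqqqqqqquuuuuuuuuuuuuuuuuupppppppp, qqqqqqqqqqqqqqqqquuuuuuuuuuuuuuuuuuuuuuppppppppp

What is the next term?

qqqqqqqqqqqqqqqqqqqquuuuuuuuuuuuuuuuuuuuuuuuuupppppppppp

Reading off run lengths: q runs 8, 11, 14, 17; u runs 10, 14, 18, 22; p runs 6, 7, 8, 9 — each is linear in n, where the shown terms are n = 3, 4, 5, 6.
For the next term, n = 7, so the run lengths are 20, 26, 10.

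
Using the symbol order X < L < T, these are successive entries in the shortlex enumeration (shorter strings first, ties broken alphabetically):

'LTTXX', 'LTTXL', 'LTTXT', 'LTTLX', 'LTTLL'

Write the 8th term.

Stepping forward 3 times from LTTLL: LTTLL → LTTLT → LTTTX, then the target.

LTTTL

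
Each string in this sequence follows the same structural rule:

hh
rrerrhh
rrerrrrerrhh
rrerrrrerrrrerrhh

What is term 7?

rrerrrrerrrrerrrrerrrrerrrrerrhh

Every step adds rrerr at the front: s(k+1) = rrerr·s(k).
From rrerrrrerrrrerrhh, 3 further steps: rrerrrrerrrrerrhh → rrerrrrerrrrerrrrerrhh → rrerrrrerrrrerrrrerrrrerrhh → (answer).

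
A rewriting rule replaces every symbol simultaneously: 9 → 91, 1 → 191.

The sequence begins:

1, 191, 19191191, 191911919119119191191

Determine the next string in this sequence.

1919119191191191911919119119191191191911919119119191191

Replace each of the 21 characters of 191911919119119191191 in place — 191 91 191 91 191 191 91 191 91 191 191 91 191 191 91 191 91 191 191 91 191 — and concatenate.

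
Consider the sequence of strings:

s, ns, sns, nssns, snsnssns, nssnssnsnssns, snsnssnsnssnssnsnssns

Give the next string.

From term 3 onward, concatenate the second-to-last term with the last: s·ns = sns, ns·sns = nssns, …
The next term joins nssnssnsnssns and snsnssnsnssnssnsnssns.

nssnssnsnssnssnsnssnsnssnssnsnssns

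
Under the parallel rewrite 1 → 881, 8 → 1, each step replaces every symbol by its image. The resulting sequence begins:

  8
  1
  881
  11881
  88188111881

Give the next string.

Expanding 88188111881: 8→1, 8→1, 1→881, 8→1, 8→1, 1→881, 1→881, 1→881, 8→1, 8→1, 1→881. Concatenated: 1 1 881 1 1 881 881 881 1 1 881.

118811188188188111881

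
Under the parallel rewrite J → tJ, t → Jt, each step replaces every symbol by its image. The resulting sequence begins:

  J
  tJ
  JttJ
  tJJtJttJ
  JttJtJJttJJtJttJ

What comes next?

Rewriting the 16 symbols of JttJtJJttJJtJttJ one by one yields tJ Jt Jt tJ Jt tJ tJ Jt Jt tJ tJ Jt tJ Jt Jt tJ; concatenated:

tJJtJttJJttJtJJtJttJtJJttJJtJttJ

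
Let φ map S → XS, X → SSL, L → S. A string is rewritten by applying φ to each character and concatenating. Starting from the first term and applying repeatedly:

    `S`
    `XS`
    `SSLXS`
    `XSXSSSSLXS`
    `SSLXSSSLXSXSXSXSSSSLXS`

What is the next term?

Applying the rule to each of the 22 symbols of SSLXSSSLXSXSXSXSSSSLXS gives the pieces XS XS S SSL XS XS XS S SSL XS SSL XS SSL XS SSL XS XS XS XS S SSL XS, which concatenate to the answer.

XSXSSSSLXSXSXSSSSLXSSSLXSSSLXSSSLXSXSXSXSSSSLXS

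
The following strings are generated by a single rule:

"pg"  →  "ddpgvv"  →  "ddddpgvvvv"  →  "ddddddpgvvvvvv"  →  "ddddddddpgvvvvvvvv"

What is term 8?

Each term wraps the previous one in dd on the left and vv on the right.
From ddddddddpgvvvvvvvv, 3 further steps: ddddddddpgvvvvvvvv → ddddddddddpgvvvvvvvvvv → ddddddddddddpgvvvvvvvvvvvv → (answer).

ddddddddddddddpgvvvvvvvvvvvvvv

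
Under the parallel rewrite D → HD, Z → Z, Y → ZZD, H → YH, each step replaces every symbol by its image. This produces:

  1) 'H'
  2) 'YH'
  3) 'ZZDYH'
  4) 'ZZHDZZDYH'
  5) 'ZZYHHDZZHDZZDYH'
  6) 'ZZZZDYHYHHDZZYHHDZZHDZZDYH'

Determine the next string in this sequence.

φ(ZZZZDYHYHHDZZYHHDZZHDZZDYH) expands symbol-by-symbol to Z Z Z Z HD ZZD YH ZZD YH YH HD Z Z ZZD YH YH HD Z Z YH HD Z Z HD ZZD YH; joining the 26 pieces gives the next term.

ZZZZHDZZDYHZZDYHYHHDZZZZDYHYHHDZZYHHDZZHDZZDYH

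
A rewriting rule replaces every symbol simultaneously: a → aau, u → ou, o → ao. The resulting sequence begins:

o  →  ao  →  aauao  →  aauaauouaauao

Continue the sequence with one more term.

Replace each of the 13 characters of aauaauouaauao in place — aau aau ou aau aau ou ao ou aau aau ou aau ao — and concatenate.

aauaauouaauaauouaoouaauaauouaauao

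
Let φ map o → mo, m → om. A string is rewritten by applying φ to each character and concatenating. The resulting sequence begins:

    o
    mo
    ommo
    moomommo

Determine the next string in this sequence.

ommomoommoomommo

Rewriting each symbol of moomommo: m→om, o→mo, o→mo, m→om, o→mo, m→om, m→om, o→mo, which concatenates to om mo mo om mo om om mo.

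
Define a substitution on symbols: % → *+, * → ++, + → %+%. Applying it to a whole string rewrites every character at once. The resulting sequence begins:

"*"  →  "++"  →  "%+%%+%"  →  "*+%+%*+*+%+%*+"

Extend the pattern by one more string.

Rewriting the 14 symbols of *+%+%*+*+%+%*+ one by one yields ++ %+% *+ %+% *+ ++ %+% ++ %+% *+ %+% *+ ++ %+%; concatenated:

++%+%*+%+%*+++%+%++%+%*+%+%*+++%+%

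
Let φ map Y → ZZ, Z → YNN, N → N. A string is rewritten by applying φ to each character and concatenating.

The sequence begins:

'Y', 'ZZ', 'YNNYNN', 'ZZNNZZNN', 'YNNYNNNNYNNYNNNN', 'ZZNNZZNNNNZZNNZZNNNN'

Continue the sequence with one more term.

YNNYNNNNYNNYNNNNNNYNNYNNNNYNNYNNNNNN

φ(ZZNNZZNNNNZZNNZZNNNN) expands symbol-by-symbol to YNN YNN N N YNN YNN N N N N YNN YNN N N YNN YNN N N N N; joining the 20 pieces gives the next term.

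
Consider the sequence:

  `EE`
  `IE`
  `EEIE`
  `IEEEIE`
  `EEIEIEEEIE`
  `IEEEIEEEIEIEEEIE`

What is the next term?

EEIEIEEEIEIEEEIEEEIEIEEEIE

Each term (from the third on) is the two preceding terms concatenated in order: term 3 = EE·IE = EEIE.
Continuing: EEIEIEEEIE · IEEEIEEEIEIEEEIE gives term 7.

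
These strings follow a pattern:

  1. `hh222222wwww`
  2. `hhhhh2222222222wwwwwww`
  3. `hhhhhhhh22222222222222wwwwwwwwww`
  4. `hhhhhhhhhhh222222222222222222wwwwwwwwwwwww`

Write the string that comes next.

The n-th term is 3n-1 h's then 4n+2 2's then 3n+1 w's (n = 1, 2, …).
At n = 5 the blocks have lengths 14, 22, 16.

hhhhhhhhhhhhhh2222222222222222222222wwwwwwwwwwwwwwww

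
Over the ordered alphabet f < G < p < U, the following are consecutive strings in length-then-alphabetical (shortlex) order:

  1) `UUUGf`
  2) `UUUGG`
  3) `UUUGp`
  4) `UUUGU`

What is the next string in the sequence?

UUUpf

The successor of UUUGU increments the rightmost position that isn't already U and resets every position after it to f.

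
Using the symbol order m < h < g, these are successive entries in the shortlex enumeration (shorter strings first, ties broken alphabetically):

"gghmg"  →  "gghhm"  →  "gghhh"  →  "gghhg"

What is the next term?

The successor of gghhg increments the rightmost position that isn't already g and resets every position after it to m.

gghgm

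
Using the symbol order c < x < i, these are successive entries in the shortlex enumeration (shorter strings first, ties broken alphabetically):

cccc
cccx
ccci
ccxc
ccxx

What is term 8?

Stepping forward 3 times from ccxx: ccxx → ccxi → ccic, then the target.

ccix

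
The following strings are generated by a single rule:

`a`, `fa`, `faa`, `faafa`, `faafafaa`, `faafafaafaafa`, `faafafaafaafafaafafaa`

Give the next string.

This is a Fibonacci-style word recurrence s(k) = s(k−1)·s(k−2): e.g. fa·a = faa.
Continuing: faafafaafaafafaafafaa · faafafaafaafa gives term 8.

faafafaafaafafaafafaafaafafaafaafa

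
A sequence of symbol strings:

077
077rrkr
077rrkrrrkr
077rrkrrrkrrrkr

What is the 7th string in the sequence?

Every step adds rrkr to the end: s(k+1) = s(k)·rrkr.
From 077rrkrrrkrrrkr, 3 further steps: 077rrkrrrkrrrkr → 077rrkrrrkrrrkrrrkr → 077rrkrrrkrrrkrrrkrrrkr → (answer).

077rrkrrrkrrrkrrrkrrrkrrrkr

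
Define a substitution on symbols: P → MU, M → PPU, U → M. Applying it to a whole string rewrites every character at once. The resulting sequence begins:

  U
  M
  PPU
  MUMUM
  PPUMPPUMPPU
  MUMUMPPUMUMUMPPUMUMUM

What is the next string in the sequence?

Replace each of the 21 characters of MUMUMPPUMUMUMPPUMUMUM in place — PPU M PPU M PPU MU MU M PPU M PPU M PPU MU MU M PPU M PPU M PPU — and concatenate.

PPUMPPUMPPUMUMUMPPUMPPUMPPUMUMUMPPUMPPUMPPU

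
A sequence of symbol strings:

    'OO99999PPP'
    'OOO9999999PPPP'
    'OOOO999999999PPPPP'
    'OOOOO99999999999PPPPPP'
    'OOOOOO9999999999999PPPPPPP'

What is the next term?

OOOOOOO999999999999999PPPPPPPP

The n-th term is n O's then 2n+1 9's then n+1 P's, where the shown terms are n = 2, 3, 4, 5, 6.
For the next term, n = 7, so the run lengths are 7, 15, 8.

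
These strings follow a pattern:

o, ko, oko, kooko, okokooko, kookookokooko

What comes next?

okokookokookookokooko

Each term (from the third on) is the two preceding terms concatenated in order: term 3 = o·ko = oko.
So term 7 is okokooko·kookookokooko.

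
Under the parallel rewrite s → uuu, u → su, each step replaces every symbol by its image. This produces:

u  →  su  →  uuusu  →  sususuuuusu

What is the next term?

Apply φ to sususuuuusu symbol by symbol: s→uuu, u→su, s→uuu, u→su, s→uuu, u→su, u→su, u→su, u→su, s→uuu, u→su; joined: uuu su uuu su uuu su su su su uuu su.

uuusuuuusuuuususususuuuusu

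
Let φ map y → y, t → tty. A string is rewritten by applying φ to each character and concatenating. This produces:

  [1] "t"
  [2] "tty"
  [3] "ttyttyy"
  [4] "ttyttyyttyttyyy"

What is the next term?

ttyttyyttyttyyyttyttyyttyttyyyy

Replace each of the 15 characters of ttyttyyttyttyyy in place — tty tty y tty tty y y tty tty y tty tty y y y — and concatenate.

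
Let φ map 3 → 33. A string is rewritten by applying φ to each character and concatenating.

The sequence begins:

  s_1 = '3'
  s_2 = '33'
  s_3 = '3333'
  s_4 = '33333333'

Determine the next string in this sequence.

3333333333333333

Expanding 33333333: 3→33, 3→33, 3→33, 3→33, 3→33, 3→33, 3→33, 3→33. Concatenated: 33 33 33 33 33 33 33 33.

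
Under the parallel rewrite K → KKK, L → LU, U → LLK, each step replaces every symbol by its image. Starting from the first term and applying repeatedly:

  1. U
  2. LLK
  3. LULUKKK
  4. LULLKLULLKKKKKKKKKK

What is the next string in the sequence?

Applying the rule to each of the 19 symbols of LULLKLULLKKKKKKKKKK gives the pieces LU LLK LU LU KKK LU LLK LU LU KKK KKK KKK KKK KKK KKK KKK KKK KKK KKK, which concatenate to the answer.

LULLKLULUKKKLULLKLULUKKKKKKKKKKKKKKKKKKKKKKKKKKKKKK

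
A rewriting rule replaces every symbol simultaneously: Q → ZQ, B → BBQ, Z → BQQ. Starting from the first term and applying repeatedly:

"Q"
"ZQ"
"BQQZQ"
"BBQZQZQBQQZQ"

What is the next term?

BBQBBQZQBQQZQBQQZQBBQZQZQBQQZQ

Rewriting each symbol of BBQZQZQBQQZQ: B→BBQ, B→BBQ, Q→ZQ, Z→BQQ, Q→ZQ, Z→BQQ, Q→ZQ, B→BBQ, Q→ZQ, Q→ZQ, Z→BQQ, Q→ZQ, which concatenates to BBQ BBQ ZQ BQQ ZQ BQQ ZQ BBQ ZQ ZQ BQQ ZQ.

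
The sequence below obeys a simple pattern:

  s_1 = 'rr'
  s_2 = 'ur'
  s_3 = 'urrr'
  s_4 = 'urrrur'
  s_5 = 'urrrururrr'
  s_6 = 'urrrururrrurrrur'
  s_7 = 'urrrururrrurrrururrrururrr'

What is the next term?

Each term (from the third on) is the previous term followed by the one before it: term 3 = ur·rr = urrr.
So term 8 is urrrururrrurrrururrrururrr·urrrururrrurrrur.

urrrururrrurrrururrrururrrurrrururrrurrrur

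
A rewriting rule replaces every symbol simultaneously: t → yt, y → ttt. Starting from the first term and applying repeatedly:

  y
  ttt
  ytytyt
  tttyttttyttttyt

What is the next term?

φ(tttyttttyttttyt) expands symbol-by-symbol to yt yt yt ttt yt yt yt yt ttt yt yt yt yt ttt yt; joining the 15 pieces gives the next term.

ytytyttttytytytyttttytytytyttttyt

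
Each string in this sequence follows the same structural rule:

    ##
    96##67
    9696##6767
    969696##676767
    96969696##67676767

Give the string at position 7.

s(k+1) = 96·s(k)·67, so each term gains 96 as a prefix and 67 as a suffix.
From 96969696##67676767, 2 further steps: 96969696##67676767 → 9696969696##6767676767 → (answer).

969696969696##676767676767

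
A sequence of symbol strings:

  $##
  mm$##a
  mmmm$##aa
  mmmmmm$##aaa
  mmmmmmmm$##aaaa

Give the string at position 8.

s(k+1) = mm·s(k)·a, so each term gains mm as a prefix and a as a suffix.
From mmmmmmmm$##aaaa, 3 further steps: mmmmmmmm$##aaaa → mmmmmmmmmm$##aaaaa → mmmmmmmmmmmm$##aaaaaa → (answer).

mmmmmmmmmmmmmm$##aaaaaaa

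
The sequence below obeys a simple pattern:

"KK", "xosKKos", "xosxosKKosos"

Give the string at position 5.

xosxosxosxosKKosososos

Each term wraps the previous one in xos on the left and os on the right.
From xosxosKKosos, 2 further steps: xosxosKKosos → xosxosxosKKososos → (answer).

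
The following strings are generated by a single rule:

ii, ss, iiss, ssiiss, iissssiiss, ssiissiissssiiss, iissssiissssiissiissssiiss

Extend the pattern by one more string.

Each term (from the third on) is the two preceding terms concatenated in order: term 3 = ii·ss = iiss.
The next term joins ssiissiissssiiss and iissssiissssiissiissssiiss.

ssiissiissssiissiissssiissssiissiissssiiss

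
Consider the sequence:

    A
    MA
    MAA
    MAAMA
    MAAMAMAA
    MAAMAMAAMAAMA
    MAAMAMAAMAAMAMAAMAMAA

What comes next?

From term 3 onward, concatenate the last term with the second-to-last: MA·A = MAA, MAA·MA = MAAMA, …
Continuing: MAAMAMAAMAAMAMAAMAMAA · MAAMAMAAMAAMA gives term 8.

MAAMAMAAMAAMAMAAMAMAAMAAMAMAAMAAMA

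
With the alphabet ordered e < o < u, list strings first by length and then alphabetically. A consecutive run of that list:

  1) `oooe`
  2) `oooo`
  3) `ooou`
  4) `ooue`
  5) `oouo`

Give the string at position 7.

ouee

Stepping forward 2 times from oouo: oouo → oouu, then the target.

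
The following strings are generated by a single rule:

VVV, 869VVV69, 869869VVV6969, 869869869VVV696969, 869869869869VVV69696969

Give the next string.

Each term wraps the previous one in 869 on the left and 69 on the right.
So the next term is 869·869869869869VVV69696969·69.

869869869869869VVV6969696969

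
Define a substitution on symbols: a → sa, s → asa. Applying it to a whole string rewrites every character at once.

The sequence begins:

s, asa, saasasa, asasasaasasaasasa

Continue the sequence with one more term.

saasasaasasaasasasaasasaasasasaasasaasasa

Replace each of the 17 characters of asasasaasasaasasa in place — sa asa sa asa sa asa sa sa asa sa asa sa sa asa sa asa sa — and concatenate.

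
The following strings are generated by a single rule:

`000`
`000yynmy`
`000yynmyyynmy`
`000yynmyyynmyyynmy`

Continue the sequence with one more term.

000yynmyyynmyyynmyyynmy

Each term is the previous one with yynmy appended.
One more step from 000yynmyyynmyyynmy gives the answer.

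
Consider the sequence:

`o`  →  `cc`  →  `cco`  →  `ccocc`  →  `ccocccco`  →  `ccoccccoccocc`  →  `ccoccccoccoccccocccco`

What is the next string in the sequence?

ccoccccoccoccccoccccoccoccccoccocc

Each term (from the third on) is the previous term followed by the one before it: term 3 = cc·o = cco.
So term 8 is ccoccccoccoccccocccco·ccoccccoccocc.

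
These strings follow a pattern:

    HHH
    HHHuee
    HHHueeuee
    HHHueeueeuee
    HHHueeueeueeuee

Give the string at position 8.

Every step adds uee to the end: s(k+1) = s(k)·uee.
From HHHueeueeueeuee, 3 further steps: HHHueeueeueeuee → HHHueeueeueeueeuee → HHHueeueeueeueeueeuee → (answer).

HHHueeueeueeueeueeueeuee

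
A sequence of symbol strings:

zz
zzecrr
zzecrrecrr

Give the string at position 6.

Every step adds ecrr to the end: s(k+1) = s(k)·ecrr.
From zzecrrecrr, 3 further steps: zzecrrecrr → zzecrrecrrecrr → zzecrrecrrecrrecrr → (answer).

zzecrrecrrecrrecrrecrr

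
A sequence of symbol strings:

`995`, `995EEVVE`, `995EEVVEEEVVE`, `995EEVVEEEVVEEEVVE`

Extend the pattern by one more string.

Every step adds EEVVE to the end: s(k+1) = s(k)·EEVVE.
One more step from 995EEVVEEEVVEEEVVE gives the answer.

995EEVVEEEVVEEEVVEEEVVE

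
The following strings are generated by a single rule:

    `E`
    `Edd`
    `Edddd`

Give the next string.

Every step adds dd to the end: s(k+1) = s(k)·dd.
Applying this once more to Edddd:

Edddddd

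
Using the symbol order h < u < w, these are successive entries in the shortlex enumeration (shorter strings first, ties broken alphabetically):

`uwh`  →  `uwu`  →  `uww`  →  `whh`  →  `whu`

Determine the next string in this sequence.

Find the rightmost character of whu below w, bump it to the next letter, and reset everything to its right to h.

whw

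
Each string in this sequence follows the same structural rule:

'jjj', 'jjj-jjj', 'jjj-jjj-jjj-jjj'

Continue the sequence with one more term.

s(k+1) = s(k)·-·s(k) — each term doubles the last with '-' between the halves.
Doubling jjj-jjj-jjj-jjj with '-' between the halves:

jjj-jjj-jjj-jjj-jjj-jjj-jjj-jjj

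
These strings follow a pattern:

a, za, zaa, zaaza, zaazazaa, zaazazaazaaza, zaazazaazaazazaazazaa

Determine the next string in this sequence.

This is a Fibonacci-style word recurrence s(k) = s(k−1)·s(k−2): e.g. za·a = zaa.
Continuing: zaazazaazaazazaazazaa · zaazazaazaaza gives term 8.

zaazazaazaazazaazazaazaazazaazaaza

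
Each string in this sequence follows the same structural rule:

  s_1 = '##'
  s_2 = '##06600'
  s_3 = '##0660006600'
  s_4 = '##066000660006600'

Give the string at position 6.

##0660006600066000660006600

The strings grow by a fixed suffix 06600 each time.
From ##066000660006600, 2 further steps: ##066000660006600 → ##06600066000660006600 → (answer).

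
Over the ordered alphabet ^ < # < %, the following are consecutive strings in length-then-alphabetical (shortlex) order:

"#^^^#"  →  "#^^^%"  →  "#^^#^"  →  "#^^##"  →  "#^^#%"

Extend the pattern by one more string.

#^^%^

The successor of #^^#% increments the rightmost position that isn't already % and resets every position after it to ^.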